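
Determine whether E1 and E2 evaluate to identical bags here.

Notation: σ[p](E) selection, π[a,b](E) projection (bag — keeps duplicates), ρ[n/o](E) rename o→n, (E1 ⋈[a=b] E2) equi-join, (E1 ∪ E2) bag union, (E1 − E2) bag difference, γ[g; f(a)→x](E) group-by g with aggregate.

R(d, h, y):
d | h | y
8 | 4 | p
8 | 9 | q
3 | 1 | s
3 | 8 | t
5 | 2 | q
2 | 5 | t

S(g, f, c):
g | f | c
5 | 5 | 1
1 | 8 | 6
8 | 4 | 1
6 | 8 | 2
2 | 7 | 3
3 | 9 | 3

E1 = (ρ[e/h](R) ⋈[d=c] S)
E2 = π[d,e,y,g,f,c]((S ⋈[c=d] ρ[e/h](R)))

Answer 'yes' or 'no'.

E1 per-node cardinality:
  R → 6
  ρ[e/h](R) → 6
  S → 6
  (ρ[e/h](R) ⋈[d=c] S) → 5
E2 per-node cardinality:
  S → 6
  R → 6
  ρ[e/h](R) → 6
  (S ⋈[c=d] ρ[e/h](R)) → 5
  π[d,e,y,g,f,c]((S ⋈[c=d] ρ[e/h](R))) → 5

E1 and E2 produce the same multiset:
d | e | y | g | f | c
2 | 5 | t | 6 | 8 | 2
3 | 1 | s | 2 | 7 | 3
3 | 1 | s | 3 | 9 | 3
3 | 8 | t | 2 | 7 | 3
3 | 8 | t | 3 | 9 | 3

yes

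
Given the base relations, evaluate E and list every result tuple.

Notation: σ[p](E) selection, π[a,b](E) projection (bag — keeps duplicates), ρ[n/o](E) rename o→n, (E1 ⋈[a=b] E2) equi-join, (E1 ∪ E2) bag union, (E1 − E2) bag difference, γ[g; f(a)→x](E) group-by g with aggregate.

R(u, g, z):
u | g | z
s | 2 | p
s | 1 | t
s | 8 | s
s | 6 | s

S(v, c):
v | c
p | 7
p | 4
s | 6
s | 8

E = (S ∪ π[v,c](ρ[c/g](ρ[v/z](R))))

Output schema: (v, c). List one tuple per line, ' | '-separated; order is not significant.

Stepwise |·|:
  S → 4
  R → 4
  ρ[v/z](R) → 4
  ρ[c/g](ρ[v/z](R)) → 4
  π[v,c](ρ[c/g](ρ[v/z](R))) → 4
  (S ∪ π[v,c](ρ[c/g](ρ[v/z](R)))) → 8

== RESULT ==
v | c
p | 2
p | 4
p | 7
s | 6
s | 6
s | 8
s | 8
t | 1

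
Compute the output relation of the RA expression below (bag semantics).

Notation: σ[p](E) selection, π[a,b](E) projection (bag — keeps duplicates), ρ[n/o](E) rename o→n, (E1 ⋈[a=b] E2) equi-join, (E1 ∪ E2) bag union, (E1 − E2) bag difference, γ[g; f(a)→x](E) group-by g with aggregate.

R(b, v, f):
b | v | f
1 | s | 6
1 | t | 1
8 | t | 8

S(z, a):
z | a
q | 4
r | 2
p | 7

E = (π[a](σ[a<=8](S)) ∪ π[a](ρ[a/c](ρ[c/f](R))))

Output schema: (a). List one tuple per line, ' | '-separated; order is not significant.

Per-node cardinality:
  S → 3
  σ[a<=8](S) → 3
  π[a](σ[a<=8](S)) → 3
  R → 3
  ρ[c/f](R) → 3
  ρ[a/c](ρ[c/f](R)) → 3
  π[a](ρ[a/c](ρ[c/f](R))) → 3
  (π[a](σ[a<=8](S)) ∪ π[a](ρ[a/c](ρ[c/f](R)))) → 6

== RESULT ==
a
1
2
4
6
7
8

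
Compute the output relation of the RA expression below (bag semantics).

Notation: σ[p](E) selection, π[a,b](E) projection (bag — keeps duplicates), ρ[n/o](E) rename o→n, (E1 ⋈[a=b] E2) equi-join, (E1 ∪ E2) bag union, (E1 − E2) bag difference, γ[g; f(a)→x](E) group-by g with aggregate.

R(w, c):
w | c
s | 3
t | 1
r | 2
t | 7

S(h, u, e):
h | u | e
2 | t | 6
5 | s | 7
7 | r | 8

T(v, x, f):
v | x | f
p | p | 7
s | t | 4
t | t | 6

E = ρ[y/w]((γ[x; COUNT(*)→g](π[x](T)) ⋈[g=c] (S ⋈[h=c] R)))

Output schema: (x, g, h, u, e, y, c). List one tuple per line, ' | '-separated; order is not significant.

Per-node cardinality:
  T → 3
  π[x](T) → 3
  γ[x; COUNT(*)→g](π[x](T)) → 2
  S → 3
  R → 4
  (S ⋈[h=c] R) → 2
  (γ[x; COUNT(*)→g](π[x](T)) ⋈[g=c] (S ⋈[h=c] R)) → 1
  ρ[y/w]((γ[x; COUNT(*)→g](π[x](T)) ⋈[g=c] (S ⋈[h=c] R))) → 1

== RESULT ==
x | g | h | u | e | y | c
t | 2 | 2 | t | 6 | r | 2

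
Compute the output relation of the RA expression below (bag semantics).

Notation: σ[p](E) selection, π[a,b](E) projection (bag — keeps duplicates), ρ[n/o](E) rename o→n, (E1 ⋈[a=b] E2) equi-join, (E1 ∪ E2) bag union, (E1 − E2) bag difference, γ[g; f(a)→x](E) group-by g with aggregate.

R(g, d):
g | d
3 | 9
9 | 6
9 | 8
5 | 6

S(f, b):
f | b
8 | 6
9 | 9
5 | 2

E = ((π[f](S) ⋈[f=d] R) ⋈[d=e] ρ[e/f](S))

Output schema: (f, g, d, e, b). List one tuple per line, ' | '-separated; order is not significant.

Per-node cardinality:
  S → 3
  π[f](S) → 3
  R → 4
  (π[f](S) ⋈[f=d] R) → 2
  S → 3
  ρ[e/f](S) → 3
  ((π[f](S) ⋈[f=d] R) ⋈[d=e] ρ[e/f](S)) → 2

== RESULT ==
f | g | d | e | b
8 | 9 | 8 | 8 | 6
9 | 3 | 9 | 9 | 9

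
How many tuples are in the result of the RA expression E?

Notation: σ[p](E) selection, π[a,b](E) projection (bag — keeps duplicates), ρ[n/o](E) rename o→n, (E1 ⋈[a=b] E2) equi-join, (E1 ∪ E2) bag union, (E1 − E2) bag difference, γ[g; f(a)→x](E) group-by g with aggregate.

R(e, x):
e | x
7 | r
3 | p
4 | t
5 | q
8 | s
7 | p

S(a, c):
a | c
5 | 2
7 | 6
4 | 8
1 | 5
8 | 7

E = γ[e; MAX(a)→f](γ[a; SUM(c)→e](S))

Per-node cardinality:
  S → 5
  γ[a; SUM(c)→e](S) → 5
  γ[e; MAX(a)→f](γ[a; SUM(c)→e](S)) → 5

|E| = 5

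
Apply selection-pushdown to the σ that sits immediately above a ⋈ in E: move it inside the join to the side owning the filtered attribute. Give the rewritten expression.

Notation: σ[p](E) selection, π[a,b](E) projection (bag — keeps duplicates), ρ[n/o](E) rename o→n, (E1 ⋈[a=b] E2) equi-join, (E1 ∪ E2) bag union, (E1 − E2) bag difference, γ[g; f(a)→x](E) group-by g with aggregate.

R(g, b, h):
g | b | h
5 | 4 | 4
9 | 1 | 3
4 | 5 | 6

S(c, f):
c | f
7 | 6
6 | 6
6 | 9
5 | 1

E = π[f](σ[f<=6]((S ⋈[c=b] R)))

σ filters on f, owned by the left side.
E' = π[f]((σ[f<=6](S) ⋈[c=b] R))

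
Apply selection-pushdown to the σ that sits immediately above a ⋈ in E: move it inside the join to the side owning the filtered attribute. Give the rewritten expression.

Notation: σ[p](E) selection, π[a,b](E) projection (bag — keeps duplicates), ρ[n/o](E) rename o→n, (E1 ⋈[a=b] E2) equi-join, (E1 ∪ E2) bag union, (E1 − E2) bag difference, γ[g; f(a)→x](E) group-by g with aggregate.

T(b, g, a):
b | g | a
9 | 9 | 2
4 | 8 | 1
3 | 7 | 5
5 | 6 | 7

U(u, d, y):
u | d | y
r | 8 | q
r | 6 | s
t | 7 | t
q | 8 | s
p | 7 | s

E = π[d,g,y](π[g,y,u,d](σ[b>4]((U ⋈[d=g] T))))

σ filters on b, owned by the right side.
E' = π[d,g,y](π[g,y,u,d]((U ⋈[d=g] σ[b>4](T))))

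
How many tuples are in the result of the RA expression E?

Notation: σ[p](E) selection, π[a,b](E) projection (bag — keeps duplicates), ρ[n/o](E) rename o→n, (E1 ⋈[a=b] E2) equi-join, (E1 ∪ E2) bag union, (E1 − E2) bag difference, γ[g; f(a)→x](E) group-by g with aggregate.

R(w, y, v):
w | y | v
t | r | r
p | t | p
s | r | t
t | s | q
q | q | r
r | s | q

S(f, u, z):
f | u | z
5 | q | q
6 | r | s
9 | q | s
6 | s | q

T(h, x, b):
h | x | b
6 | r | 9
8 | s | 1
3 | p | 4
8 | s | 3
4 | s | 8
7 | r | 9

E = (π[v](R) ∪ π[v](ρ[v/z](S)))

Subexpression sizes:
  R → 6
  π[v](R) → 6
  S → 4
  ρ[v/z](S) → 4
  π[v](ρ[v/z](S)) → 4
  (π[v](R) ∪ π[v](ρ[v/z](S))) → 10

|E| = 10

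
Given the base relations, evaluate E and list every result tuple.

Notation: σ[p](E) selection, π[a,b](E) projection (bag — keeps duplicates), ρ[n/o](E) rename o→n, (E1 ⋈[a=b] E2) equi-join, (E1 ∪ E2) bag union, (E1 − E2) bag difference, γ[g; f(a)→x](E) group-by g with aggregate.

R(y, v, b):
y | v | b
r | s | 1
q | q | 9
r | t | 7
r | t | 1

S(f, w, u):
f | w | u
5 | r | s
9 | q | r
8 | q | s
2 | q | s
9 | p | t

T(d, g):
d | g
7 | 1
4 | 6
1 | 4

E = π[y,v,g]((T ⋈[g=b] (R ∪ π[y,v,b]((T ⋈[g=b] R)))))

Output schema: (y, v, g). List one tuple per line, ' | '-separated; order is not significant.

Stepwise |·|:
  T → 3
  R → 4
  T → 3
  R → 4
  (T ⋈[g=b] R) → 2
  π[y,v,b]((T ⋈[g=b] R)) → 2
  (R ∪ π[y,v,b]((T ⋈[g=b] R))) → 6
  (T ⋈[g=b] (R ∪ π[y,v,b]((T ⋈[g=b] R)))) → 4
  π[y,v,g]((T ⋈[g=b] (R ∪ π[y,v,b]((T ⋈[g=b] R))))) → 4

== RESULT ==
y | v | g
r | s | 1
r | s | 1
r | t | 1
r | t | 1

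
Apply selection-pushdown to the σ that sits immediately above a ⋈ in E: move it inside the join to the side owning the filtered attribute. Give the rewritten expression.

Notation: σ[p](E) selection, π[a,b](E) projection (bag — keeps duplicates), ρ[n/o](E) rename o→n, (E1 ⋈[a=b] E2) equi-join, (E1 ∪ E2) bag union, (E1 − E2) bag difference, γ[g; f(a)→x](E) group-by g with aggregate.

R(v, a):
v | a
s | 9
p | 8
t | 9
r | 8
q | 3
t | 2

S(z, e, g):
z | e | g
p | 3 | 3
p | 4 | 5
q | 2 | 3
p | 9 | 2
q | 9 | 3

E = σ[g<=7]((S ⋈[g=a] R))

σ filters on g, owned by the left side.
E' = (σ[g<=7](S) ⋈[g=a] R)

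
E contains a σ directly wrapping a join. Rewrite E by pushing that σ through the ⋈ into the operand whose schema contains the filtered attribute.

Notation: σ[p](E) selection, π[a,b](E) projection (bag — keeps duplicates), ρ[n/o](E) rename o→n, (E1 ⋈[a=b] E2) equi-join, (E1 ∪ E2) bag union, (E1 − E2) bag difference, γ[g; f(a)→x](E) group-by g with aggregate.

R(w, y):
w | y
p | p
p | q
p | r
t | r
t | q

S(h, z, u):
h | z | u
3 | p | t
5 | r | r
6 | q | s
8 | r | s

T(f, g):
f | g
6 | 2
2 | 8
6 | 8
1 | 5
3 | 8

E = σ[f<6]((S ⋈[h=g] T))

σ filters on f, owned by the right side.
E' = (S ⋈[h=g] σ[f<6](T))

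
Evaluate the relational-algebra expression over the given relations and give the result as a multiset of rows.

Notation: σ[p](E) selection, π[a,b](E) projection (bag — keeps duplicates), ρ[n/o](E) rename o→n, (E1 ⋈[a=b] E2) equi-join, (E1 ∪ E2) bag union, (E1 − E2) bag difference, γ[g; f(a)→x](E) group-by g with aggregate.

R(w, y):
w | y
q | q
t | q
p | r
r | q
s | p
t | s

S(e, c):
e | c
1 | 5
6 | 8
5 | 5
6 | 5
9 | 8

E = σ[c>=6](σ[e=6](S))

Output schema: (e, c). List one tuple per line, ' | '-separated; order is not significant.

Stepwise |·|:
  S → 5
  σ[e=6](S) → 2
  σ[c>=6](σ[e=6](S)) → 1

== RESULT ==
e | c
6 | 8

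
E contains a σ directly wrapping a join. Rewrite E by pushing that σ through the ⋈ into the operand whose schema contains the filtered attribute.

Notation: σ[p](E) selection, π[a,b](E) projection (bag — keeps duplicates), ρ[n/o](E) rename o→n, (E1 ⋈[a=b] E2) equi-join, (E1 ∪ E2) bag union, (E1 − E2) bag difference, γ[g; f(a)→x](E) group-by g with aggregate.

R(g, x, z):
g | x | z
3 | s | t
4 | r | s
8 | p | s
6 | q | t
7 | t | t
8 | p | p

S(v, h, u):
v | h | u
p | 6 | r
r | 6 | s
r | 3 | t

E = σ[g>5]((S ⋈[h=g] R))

σ filters on g, owned by the right side.
E' = (S ⋈[h=g] σ[g>5](R))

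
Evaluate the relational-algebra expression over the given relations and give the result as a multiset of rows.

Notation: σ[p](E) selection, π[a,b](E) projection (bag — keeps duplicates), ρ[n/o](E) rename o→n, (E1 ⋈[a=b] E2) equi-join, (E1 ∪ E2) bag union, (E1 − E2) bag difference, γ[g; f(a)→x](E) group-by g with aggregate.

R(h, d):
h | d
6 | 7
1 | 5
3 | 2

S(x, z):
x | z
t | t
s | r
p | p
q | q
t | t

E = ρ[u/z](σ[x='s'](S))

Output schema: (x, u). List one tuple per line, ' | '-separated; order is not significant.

Stepwise |·|:
  S → 5
  σ[x='s'](S) → 1
  ρ[u/z](σ[x='s'](S)) → 1

== RESULT ==
x | u
s | r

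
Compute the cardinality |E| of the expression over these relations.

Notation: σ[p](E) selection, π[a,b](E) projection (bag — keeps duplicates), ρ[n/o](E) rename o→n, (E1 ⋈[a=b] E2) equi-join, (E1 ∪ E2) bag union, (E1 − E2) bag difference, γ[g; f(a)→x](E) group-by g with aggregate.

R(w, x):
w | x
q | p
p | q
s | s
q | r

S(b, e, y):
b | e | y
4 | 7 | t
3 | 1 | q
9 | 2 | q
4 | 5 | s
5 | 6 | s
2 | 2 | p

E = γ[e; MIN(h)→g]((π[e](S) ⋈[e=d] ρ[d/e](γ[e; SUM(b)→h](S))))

Subexpression sizes:
  S → 6
  π[e](S) → 6
  S → 6
  γ[e; SUM(b)→h](S) → 5
  ρ[d/e](γ[e; SUM(b)→h](S)) → 5
  (π[e](S) ⋈[e=d] ρ[d/e](γ[e; SUM(b)→h](S))) → 6
  γ[e; MIN(h)→g]((π[e](S) ⋈[e=d] ρ[d/e](γ[e; SUM(b)→h](S)))) → 5

|E| = 5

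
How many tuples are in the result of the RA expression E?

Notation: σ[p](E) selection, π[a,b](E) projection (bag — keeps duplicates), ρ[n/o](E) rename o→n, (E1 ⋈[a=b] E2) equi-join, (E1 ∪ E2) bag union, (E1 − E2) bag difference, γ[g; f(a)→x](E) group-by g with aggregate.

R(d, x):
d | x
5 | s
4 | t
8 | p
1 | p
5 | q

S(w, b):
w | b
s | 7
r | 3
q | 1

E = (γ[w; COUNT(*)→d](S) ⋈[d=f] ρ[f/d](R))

Per-node cardinality:
  S → 3
  γ[w; COUNT(*)→d](S) → 3
  R → 5
  ρ[f/d](R) → 5
  (γ[w; COUNT(*)→d](S) ⋈[d=f] ρ[f/d](R)) → 3

|E| = 3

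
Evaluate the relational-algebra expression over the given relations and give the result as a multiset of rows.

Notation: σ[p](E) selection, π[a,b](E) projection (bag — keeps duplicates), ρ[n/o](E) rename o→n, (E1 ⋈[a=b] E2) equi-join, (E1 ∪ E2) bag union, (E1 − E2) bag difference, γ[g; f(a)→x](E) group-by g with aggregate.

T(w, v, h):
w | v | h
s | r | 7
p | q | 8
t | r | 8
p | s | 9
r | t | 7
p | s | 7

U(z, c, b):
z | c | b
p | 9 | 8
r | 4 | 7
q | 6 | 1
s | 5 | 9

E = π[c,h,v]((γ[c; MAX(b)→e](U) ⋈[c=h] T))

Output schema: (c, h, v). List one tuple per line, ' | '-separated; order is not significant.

Stepwise |·|:
  U → 4
  γ[c; MAX(b)→e](U) → 4
  T → 6
  (γ[c; MAX(b)→e](U) ⋈[c=h] T) → 1
  π[c,h,v]((γ[c; MAX(b)→e](U) ⋈[c=h] T)) → 1

== RESULT ==
c | h | v
9 | 9 | s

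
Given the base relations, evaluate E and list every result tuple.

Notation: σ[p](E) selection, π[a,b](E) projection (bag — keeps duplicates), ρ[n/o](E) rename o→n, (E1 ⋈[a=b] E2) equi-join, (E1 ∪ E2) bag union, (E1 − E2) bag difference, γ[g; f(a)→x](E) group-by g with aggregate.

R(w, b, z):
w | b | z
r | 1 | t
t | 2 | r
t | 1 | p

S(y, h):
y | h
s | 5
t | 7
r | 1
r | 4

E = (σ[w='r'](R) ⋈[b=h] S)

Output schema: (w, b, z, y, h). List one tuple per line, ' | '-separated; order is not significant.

Row counts bottom-up:
  R → 3
  σ[w='r'](R) → 1
  S → 4
  (σ[w='r'](R) ⋈[b=h] S) → 1

== RESULT ==
w | b | z | y | h
r | 1 | t | r | 1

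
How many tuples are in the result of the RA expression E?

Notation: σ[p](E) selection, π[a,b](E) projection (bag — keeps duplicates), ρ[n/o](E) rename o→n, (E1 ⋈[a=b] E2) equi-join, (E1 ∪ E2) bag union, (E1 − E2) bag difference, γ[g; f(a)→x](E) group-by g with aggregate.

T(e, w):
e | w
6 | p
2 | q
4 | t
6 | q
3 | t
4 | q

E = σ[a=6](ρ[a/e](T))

Stepwise |·|:
  T → 6
  ρ[a/e](T) → 6
  σ[a=6](ρ[a/e](T)) → 2

|E| = 2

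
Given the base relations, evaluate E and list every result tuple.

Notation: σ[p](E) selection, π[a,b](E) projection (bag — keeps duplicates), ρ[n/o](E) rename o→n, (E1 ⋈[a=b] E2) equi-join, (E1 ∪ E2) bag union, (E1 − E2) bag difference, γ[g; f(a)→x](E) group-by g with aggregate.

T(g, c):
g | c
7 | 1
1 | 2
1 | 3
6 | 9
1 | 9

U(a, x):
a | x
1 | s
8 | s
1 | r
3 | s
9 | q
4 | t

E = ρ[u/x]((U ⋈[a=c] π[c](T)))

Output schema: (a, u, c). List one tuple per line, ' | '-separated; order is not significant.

Per-node cardinality:
  U → 6
  T → 5
  π[c](T) → 5
  (U ⋈[a=c] π[c](T)) → 5
  ρ[u/x]((U ⋈[a=c] π[c](T))) → 5

== RESULT ==
a | u | c
1 | r | 1
1 | s | 1
3 | s | 3
9 | q | 9
9 | q | 9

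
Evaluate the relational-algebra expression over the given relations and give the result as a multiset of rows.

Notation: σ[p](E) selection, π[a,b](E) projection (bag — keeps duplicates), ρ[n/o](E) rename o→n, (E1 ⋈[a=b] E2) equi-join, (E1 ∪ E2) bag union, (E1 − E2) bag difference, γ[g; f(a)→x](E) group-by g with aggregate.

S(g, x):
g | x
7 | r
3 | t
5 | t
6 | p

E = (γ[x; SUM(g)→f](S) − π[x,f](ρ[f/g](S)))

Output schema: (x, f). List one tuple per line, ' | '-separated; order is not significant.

Stepwise |·|:
  S → 4
  γ[x; SUM(g)→f](S) → 3
  S → 4
  ρ[f/g](S) → 4
  π[x,f](ρ[f/g](S)) → 4
  (γ[x; SUM(g)→f](S) − π[x,f](ρ[f/g](S))) → 1

== RESULT ==
x | f
t | 8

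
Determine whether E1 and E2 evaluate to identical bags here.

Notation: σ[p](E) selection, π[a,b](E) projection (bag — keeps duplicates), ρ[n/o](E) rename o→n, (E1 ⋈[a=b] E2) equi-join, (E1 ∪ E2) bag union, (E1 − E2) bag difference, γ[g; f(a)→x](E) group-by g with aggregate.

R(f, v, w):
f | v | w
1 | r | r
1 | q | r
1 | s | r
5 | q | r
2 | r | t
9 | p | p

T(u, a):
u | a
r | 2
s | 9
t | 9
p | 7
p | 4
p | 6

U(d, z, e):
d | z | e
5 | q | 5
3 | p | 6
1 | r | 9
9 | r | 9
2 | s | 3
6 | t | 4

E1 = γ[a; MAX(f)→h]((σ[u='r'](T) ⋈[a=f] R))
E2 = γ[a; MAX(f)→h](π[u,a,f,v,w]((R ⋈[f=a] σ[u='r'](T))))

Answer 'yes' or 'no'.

E1 per-node cardinality:
  T → 6
  σ[u='r'](T) → 1
  R → 6
  (σ[u='r'](T) ⋈[a=f] R) → 1
  γ[a; MAX(f)→h]((σ[u='r'](T) ⋈[a=f] R)) → 1
E2 per-node cardinality:
  R → 6
  T → 6
  σ[u='r'](T) → 1
  (R ⋈[f=a] σ[u='r'](T)) → 1
  π[u,a,f,v,w]((R ⋈[f=a] σ[u='r'](T))) → 1
  γ[a; MAX(f)→h](π[u,a,f,v,w]((R ⋈[f=a] σ[u='r'](T)))) → 1

E1 and E2 produce the same multiset:
a | h
2 | 2

yes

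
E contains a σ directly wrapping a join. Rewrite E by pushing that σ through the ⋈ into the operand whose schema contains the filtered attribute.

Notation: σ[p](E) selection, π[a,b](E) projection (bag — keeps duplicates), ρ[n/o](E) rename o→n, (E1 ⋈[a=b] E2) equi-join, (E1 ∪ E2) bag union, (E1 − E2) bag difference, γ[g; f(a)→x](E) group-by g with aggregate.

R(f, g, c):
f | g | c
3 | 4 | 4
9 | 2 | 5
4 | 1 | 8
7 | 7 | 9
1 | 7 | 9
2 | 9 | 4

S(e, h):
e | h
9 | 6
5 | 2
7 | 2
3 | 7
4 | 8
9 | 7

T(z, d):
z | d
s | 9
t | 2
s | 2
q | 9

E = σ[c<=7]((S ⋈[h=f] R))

σ filters on c, owned by the right side.
E' = (S ⋈[h=f] σ[c<=7](R))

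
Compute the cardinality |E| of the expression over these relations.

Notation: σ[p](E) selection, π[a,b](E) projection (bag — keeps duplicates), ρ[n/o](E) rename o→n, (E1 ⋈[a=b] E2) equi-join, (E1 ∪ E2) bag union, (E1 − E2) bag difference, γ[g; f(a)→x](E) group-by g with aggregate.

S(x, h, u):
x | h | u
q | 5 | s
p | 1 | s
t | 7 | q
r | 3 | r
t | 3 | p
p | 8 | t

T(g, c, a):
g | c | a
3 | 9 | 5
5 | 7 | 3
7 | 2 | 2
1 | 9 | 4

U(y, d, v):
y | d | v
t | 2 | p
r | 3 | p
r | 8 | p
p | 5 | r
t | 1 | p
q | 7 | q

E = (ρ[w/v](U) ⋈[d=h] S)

Per-node cardinality:
  U → 6
  ρ[w/v](U) → 6
  S → 6
  (ρ[w/v](U) ⋈[d=h] S) → 6

|E| = 6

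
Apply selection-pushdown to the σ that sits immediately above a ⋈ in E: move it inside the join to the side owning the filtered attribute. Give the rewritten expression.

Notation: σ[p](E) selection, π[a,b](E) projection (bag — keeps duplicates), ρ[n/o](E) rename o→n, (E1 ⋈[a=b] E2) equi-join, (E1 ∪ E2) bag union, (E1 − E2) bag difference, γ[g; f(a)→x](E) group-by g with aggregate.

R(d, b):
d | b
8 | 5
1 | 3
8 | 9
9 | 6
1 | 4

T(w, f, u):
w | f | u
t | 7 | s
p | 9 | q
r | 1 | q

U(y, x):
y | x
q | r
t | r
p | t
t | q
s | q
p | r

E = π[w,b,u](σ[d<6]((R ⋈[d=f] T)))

σ filters on d, owned by the left side.
E' = π[w,b,u]((σ[d<6](R) ⋈[d=f] T))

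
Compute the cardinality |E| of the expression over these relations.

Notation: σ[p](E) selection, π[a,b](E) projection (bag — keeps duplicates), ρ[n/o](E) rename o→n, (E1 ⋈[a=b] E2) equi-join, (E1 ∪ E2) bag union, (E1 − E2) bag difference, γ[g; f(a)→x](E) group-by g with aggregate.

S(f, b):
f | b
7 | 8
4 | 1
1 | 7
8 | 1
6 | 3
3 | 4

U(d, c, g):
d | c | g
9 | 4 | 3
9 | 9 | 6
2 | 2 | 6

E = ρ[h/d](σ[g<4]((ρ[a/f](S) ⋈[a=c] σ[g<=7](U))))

Row counts bottom-up:
  S → 6
  ρ[a/f](S) → 6
  U → 3
  σ[g<=7](U) → 3
  (ρ[a/f](S) ⋈[a=c] σ[g<=7](U)) → 1
  σ[g<4]((ρ[a/f](S) ⋈[a=c] σ[g<=7](U))) → 1
  ρ[h/d](σ[g<4]((ρ[a/f](S) ⋈[a=c] σ[g<=7](U)))) → 1

|E| = 1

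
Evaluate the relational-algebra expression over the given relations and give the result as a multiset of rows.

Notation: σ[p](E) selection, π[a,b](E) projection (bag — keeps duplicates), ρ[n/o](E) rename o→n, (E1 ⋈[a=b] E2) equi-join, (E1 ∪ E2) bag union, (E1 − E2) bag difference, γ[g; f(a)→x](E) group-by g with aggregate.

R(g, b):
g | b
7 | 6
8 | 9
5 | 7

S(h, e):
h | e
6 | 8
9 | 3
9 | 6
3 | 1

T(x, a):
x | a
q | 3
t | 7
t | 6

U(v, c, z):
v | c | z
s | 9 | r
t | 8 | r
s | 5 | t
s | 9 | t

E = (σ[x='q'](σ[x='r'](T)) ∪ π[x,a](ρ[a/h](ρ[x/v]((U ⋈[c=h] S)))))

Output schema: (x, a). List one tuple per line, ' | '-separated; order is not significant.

Row counts bottom-up:
  T → 3
  σ[x='r'](T) → 0
  σ[x='q'](σ[x='r'](T)) → 0
  U → 4
  S → 4
  (U ⋈[c=h] S) → 4
  ρ[x/v]((U ⋈[c=h] S)) → 4
  ρ[a/h](ρ[x/v]((U ⋈[c=h] S))) → 4
  π[x,a](ρ[a/h](ρ[x/v]((U ⋈[c=h] S)))) → 4
  (σ[x='q'](σ[x='r'](T)) ∪ π[x,a](ρ[a/h](ρ[x/v]((U ⋈[c=h] S))))) → 4

== RESULT ==
x | a
s | 9
s | 9
s | 9
s | 9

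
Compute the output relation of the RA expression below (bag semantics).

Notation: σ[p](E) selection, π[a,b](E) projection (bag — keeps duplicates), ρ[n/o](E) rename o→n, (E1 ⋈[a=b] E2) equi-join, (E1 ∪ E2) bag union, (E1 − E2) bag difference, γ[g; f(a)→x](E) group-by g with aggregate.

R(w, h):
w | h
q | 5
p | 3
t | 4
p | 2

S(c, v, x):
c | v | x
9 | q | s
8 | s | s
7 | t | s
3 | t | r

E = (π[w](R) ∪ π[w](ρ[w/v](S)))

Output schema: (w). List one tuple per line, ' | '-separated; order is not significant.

Row counts bottom-up:
  R → 4
  π[w](R) → 4
  S → 4
  ρ[w/v](S) → 4
  π[w](ρ[w/v](S)) → 4
  (π[w](R) ∪ π[w](ρ[w/v](S))) → 8

== RESULT ==
w
p
p
q
q
s
t
t
t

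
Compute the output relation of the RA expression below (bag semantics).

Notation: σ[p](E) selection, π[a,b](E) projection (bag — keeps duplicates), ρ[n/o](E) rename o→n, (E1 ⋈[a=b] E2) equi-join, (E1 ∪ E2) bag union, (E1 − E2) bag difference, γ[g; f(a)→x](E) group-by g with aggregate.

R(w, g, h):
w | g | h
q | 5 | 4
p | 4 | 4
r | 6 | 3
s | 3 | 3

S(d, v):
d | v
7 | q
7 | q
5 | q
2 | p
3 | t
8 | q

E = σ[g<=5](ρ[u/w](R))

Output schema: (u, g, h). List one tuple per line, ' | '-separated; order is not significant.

Per-node cardinality:
  R → 4
  ρ[u/w](R) → 4
  σ[g<=5](ρ[u/w](R)) → 3

== RESULT ==
u | g | h
p | 4 | 4
q | 5 | 4
s | 3 | 3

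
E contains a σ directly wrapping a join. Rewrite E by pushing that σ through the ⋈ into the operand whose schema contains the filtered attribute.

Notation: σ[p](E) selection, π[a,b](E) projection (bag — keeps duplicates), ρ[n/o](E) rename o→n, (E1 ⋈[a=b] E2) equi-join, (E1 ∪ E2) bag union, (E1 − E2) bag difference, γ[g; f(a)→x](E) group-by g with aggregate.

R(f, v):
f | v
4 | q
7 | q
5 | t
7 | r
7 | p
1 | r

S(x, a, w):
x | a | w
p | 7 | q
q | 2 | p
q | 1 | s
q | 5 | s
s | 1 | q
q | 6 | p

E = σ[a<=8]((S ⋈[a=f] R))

σ filters on a, owned by the left side.
E' = (σ[a<=8](S) ⋈[a=f] R)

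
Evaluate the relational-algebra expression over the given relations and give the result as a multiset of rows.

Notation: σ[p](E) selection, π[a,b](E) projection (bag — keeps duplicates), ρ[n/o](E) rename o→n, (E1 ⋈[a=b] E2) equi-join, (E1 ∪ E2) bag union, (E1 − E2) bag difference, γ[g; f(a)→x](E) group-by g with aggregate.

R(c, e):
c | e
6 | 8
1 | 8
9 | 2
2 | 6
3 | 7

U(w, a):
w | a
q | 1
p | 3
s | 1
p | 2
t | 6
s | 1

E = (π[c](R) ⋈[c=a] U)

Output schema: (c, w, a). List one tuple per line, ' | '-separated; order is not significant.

Subexpression sizes:
  R → 5
  π[c](R) → 5
  U → 6
  (π[c](R) ⋈[c=a] U) → 6

== RESULT ==
c | w | a
1 | q | 1
1 | s | 1
1 | s | 1
2 | p | 2
3 | p | 3
6 | t | 6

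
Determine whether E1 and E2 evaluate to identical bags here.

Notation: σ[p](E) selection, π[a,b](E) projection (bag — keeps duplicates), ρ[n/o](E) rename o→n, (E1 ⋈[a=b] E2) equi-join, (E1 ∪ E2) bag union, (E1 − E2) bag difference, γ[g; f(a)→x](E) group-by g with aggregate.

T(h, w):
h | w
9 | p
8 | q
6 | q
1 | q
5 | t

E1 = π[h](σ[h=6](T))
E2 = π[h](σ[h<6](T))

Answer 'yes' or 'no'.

E1 subexpression sizes:
  T → 5
  σ[h=6](T) → 1
  π[h](σ[h=6](T)) → 1
E2 subexpression sizes:
  T → 5
  σ[h<6](T) → 2
  π[h](σ[h<6](T)) → 2

E1 result:
h
6
E2 result:
h
1
5
Witness: (6,) appears 1× in E1 but 0× in E2.

no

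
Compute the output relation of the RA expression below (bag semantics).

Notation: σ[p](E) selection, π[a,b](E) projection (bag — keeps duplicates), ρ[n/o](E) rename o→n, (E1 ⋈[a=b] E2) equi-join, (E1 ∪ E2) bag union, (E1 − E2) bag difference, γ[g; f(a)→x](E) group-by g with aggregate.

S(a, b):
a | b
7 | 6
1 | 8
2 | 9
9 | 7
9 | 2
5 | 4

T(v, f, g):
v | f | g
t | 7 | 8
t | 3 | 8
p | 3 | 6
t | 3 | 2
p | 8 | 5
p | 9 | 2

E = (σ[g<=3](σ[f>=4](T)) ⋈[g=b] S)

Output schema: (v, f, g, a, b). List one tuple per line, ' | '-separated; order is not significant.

Row counts bottom-up:
  T → 6
  σ[f>=4](T) → 3
  σ[g<=3](σ[f>=4](T)) → 1
  S → 6
  (σ[g<=3](σ[f>=4](T)) ⋈[g=b] S) → 1

== RESULT ==
v | f | g | a | b
p | 9 | 2 | 9 | 2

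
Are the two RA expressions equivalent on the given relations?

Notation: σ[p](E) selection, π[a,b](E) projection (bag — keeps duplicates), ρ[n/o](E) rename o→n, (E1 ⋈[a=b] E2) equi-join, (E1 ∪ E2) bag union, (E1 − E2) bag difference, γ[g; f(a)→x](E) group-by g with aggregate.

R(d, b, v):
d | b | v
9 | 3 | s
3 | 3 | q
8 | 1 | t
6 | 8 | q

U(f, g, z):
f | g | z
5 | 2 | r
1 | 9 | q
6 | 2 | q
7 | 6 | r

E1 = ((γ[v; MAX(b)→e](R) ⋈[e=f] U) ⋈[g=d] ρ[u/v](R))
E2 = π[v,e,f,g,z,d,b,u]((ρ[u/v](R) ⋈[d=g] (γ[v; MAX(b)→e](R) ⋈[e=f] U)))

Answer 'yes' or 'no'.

E1 stepwise |·|:
  R → 4
  γ[v; MAX(b)→e](R) → 3
  U → 4
  (γ[v; MAX(b)→e](R) ⋈[e=f] U) → 1
  R → 4
  ρ[u/v](R) → 4
  ((γ[v; MAX(b)→e](R) ⋈[e=f] U) ⋈[g=d] ρ[u/v](R)) → 1
E2 stepwise |·|:
  R → 4
  ρ[u/v](R) → 4
  R → 4
  γ[v; MAX(b)→e](R) → 3
  U → 4
  (γ[v; MAX(b)→e](R) ⋈[e=f] U) → 1
  (ρ[u/v](R) ⋈[d=g] (γ[v; MAX(b)→e](R) ⋈[e=f] U)) → 1
  π[v,e,f,g,z,d,b,u]((ρ[u/v](R) ⋈[d=g] (γ[v; MAX(b)→e](R) ⋈[e=f] U))) → 1

E1 and E2 produce the same multiset:
v | e | f | g | z | d | b | u
t | 1 | 1 | 9 | q | 9 | 3 | s

yes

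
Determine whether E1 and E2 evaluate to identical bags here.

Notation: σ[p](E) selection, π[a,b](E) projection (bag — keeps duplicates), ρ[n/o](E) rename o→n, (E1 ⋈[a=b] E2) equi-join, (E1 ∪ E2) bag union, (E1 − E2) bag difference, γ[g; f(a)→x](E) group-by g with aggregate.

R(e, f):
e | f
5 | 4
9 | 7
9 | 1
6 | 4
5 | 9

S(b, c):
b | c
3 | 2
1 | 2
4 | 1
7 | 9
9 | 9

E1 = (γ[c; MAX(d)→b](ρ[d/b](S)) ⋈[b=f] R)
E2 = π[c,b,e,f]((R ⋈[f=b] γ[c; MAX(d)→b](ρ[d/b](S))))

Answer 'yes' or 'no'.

E1 stepwise |·|:
  S → 5
  ρ[d/b](S) → 5
  γ[c; MAX(d)→b](ρ[d/b](S)) → 3
  R → 5
  (γ[c; MAX(d)→b](ρ[d/b](S)) ⋈[b=f] R) → 3
E2 stepwise |·|:
  R → 5
  S → 5
  ρ[d/b](S) → 5
  γ[c; MAX(d)→b](ρ[d/b](S)) → 3
  (R ⋈[f=b] γ[c; MAX(d)→b](ρ[d/b](S))) → 3
  π[c,b,e,f]((R ⋈[f=b] γ[c; MAX(d)→b](ρ[d/b](S)))) → 3

E1 and E2 produce the same multiset:
c | b | e | f
1 | 4 | 5 | 4
1 | 4 | 6 | 4
9 | 9 | 5 | 9

yes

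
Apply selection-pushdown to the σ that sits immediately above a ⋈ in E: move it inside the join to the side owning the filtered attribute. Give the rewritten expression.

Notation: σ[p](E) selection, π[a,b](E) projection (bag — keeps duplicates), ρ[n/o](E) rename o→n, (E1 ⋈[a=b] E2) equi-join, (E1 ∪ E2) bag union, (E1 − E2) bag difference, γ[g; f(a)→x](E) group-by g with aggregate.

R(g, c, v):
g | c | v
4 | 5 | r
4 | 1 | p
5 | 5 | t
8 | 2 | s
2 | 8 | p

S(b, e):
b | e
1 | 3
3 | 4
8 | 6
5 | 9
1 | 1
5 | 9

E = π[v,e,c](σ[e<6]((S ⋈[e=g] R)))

σ filters on e, owned by the left side.
E' = π[v,e,c]((σ[e<6](S) ⋈[e=g] R))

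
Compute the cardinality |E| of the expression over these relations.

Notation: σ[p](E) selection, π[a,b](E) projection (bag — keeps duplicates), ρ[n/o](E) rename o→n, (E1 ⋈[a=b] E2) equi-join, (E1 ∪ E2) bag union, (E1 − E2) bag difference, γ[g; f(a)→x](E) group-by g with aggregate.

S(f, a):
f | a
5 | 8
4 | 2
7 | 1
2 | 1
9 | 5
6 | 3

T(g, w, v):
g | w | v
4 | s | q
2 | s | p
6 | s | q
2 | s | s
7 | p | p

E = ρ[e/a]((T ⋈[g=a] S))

Row counts bottom-up:
  T → 5
  S → 6
  (T ⋈[g=a] S) → 2
  ρ[e/a]((T ⋈[g=a] S)) → 2

|E| = 2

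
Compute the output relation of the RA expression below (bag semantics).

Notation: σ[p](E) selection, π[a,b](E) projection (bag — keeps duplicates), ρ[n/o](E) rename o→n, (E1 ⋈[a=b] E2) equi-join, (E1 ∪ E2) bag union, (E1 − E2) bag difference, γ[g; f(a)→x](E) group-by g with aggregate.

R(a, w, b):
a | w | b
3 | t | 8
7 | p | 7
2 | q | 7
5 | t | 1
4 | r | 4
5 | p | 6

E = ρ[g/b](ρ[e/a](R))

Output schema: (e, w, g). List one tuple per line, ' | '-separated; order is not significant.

Stepwise |·|:
  R → 6
  ρ[e/a](R) → 6
  ρ[g/b](ρ[e/a](R)) → 6

== RESULT ==
e | w | g
2 | q | 7
3 | t | 8
4 | r | 4
5 | p | 6
5 | t | 1
7 | p | 7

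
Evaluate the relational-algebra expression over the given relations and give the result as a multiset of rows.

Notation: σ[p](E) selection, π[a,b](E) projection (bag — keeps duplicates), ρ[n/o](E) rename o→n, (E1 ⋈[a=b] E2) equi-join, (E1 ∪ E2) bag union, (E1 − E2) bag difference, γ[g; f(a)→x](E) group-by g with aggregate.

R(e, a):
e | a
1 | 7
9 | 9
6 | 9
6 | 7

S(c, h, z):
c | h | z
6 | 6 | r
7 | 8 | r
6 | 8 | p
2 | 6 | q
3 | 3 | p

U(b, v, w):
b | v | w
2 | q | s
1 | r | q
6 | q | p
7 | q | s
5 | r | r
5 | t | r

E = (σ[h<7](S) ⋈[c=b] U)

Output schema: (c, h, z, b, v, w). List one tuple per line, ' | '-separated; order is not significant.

Row counts bottom-up:
  S → 5
  σ[h<7](S) → 3
  U → 6
  (σ[h<7](S) ⋈[c=b] U) → 2

== RESULT ==
c | h | z | b | v | w
2 | 6 | q | 2 | q | s
6 | 6 | r | 6 | q | p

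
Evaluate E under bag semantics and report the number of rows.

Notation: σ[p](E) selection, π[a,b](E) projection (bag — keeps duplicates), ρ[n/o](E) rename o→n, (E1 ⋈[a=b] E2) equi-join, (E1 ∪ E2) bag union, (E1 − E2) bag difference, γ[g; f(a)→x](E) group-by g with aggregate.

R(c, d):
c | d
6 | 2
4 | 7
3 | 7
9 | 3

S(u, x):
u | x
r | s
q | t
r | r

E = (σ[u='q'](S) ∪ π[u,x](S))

Row counts bottom-up:
  S → 3
  σ[u='q'](S) → 1
  S → 3
  π[u,x](S) → 3
  (σ[u='q'](S) ∪ π[u,x](S)) → 4

|E| = 4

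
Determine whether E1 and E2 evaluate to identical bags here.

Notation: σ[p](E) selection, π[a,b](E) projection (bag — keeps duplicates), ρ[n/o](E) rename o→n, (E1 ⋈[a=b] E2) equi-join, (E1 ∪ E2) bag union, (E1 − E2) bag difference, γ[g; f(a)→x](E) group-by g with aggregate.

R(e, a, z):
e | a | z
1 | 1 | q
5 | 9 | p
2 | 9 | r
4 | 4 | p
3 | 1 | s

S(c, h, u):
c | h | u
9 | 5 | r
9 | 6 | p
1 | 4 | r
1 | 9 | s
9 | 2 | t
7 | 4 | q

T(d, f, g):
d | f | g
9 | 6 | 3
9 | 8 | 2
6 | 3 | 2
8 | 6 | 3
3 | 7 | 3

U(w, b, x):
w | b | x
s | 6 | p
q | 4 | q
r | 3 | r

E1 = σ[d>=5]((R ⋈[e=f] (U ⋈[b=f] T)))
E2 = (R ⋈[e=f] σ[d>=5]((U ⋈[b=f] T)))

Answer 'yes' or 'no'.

E1 row counts bottom-up:
  R → 5
  U → 3
  T → 5
  (U ⋈[b=f] T) → 3
  (R ⋈[e=f] (U ⋈[b=f] T)) → 1
  σ[d>=5]((R ⋈[e=f] (U ⋈[b=f] T))) → 1
E2 row counts bottom-up:
  R → 5
  U → 3
  T → 5
  (U ⋈[b=f] T) → 3
  σ[d>=5]((U ⋈[b=f] T)) → 3
  (R ⋈[e=f] σ[d>=5]((U ⋈[b=f] T))) → 1

E1 and E2 produce the same multiset:
e | a | z | w | b | x | d | f | g
3 | 1 | s | r | 3 | r | 6 | 3 | 2

yes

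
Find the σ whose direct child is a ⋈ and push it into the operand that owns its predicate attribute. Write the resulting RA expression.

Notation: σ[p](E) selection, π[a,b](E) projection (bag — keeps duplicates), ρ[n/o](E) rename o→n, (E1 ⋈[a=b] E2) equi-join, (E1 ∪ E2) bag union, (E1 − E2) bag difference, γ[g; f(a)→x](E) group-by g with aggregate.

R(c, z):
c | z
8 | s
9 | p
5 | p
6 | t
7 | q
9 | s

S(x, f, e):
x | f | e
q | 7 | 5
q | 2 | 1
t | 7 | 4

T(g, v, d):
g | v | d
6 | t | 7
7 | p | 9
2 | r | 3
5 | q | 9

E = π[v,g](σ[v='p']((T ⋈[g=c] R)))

σ filters on v, owned by the left side.
E' = π[v,g]((σ[v='p'](T) ⋈[g=c] R))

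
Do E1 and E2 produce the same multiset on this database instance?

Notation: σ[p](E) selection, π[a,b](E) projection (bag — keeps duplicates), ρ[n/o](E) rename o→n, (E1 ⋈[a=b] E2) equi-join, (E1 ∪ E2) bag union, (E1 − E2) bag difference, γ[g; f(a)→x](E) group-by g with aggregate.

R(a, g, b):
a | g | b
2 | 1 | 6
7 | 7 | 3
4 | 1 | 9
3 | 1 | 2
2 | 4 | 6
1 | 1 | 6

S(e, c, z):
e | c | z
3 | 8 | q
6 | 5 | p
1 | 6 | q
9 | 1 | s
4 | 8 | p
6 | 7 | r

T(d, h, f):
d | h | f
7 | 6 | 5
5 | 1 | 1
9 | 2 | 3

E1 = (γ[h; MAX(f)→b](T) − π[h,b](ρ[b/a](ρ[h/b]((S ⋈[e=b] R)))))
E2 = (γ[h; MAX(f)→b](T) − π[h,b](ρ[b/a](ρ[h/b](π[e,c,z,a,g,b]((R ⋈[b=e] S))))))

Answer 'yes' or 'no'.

E1 per-node cardinality:
  T → 3
  γ[h; MAX(f)→b](T) → 3
  S → 6
  R → 6
  (S ⋈[e=b] R) → 8
  ρ[h/b]((S ⋈[e=b] R)) → 8
  ρ[b/a](ρ[h/b]((S ⋈[e=b] R))) → 8
  π[h,b](ρ[b/a](ρ[h/b]((S ⋈[e=b] R)))) → 8
  (γ[h; MAX(f)→b](T) − π[h,b](ρ[b/a](ρ[h/b]((S ⋈[e=b] R))))) → 3
E2 per-node cardinality:
  T → 3
  γ[h; MAX(f)→b](T) → 3
  R → 6
  S → 6
  (R ⋈[b=e] S) → 8
  π[e,c,z,a,g,b]((R ⋈[b=e] S)) → 8
  ρ[h/b](π[e,c,z,a,g,b]((R ⋈[b=e] S))) → 8
  ρ[b/a](ρ[h/b](π[e,c,z,a,g,b]((R ⋈[b=e] S)))) → 8
  π[h,b](ρ[b/a](ρ[h/b](π[e,c,z,a,g,b]((R ⋈[b=e] S))))) → 8
  (γ[h; MAX(f)→b](T) − π[h,b](ρ[b/a](ρ[h/b](π[e,c,z,a,g,b]((R ⋈[b=e] S)))))) → 3

E1 and E2 produce the same multiset:
h | b
1 | 1
2 | 3
6 | 5

yes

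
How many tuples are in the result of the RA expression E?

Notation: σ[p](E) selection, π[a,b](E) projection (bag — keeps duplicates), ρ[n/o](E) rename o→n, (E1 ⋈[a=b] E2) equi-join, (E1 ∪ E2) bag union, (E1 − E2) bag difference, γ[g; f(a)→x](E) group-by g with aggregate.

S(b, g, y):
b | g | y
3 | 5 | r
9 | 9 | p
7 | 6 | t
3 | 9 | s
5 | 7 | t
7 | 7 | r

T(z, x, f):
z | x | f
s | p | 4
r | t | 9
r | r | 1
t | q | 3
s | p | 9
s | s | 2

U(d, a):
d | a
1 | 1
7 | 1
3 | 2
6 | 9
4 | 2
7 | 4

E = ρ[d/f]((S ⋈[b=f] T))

Row counts bottom-up:
  S → 6
  T → 6
  (S ⋈[b=f] T) → 4
  ρ[d/f]((S ⋈[b=f] T)) → 4

|E| = 4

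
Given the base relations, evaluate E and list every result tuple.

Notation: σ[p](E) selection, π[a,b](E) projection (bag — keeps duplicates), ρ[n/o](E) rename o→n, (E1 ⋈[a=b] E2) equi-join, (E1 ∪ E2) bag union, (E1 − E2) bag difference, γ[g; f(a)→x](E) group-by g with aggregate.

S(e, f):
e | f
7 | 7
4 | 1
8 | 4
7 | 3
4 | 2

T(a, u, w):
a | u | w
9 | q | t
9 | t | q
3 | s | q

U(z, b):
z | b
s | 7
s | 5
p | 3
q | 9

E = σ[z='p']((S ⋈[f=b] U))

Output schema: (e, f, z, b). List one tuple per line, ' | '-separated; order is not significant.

Row counts bottom-up:
  S → 5
  U → 4
  (S ⋈[f=b] U) → 2
  σ[z='p']((S ⋈[f=b] U)) → 1

== RESULT ==
e | f | z | b
7 | 3 | p | 3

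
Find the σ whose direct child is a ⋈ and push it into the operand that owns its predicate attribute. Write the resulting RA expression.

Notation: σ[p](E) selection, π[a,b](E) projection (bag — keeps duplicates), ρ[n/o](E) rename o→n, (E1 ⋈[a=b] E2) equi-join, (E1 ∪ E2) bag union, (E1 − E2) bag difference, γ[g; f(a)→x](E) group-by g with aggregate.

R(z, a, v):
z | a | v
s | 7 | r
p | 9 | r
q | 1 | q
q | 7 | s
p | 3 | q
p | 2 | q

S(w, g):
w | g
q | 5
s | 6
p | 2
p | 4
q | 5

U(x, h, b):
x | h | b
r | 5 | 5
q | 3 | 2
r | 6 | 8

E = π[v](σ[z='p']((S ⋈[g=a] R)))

σ filters on z, owned by the right side.
E' = π[v]((S ⋈[g=a] σ[z='p'](R)))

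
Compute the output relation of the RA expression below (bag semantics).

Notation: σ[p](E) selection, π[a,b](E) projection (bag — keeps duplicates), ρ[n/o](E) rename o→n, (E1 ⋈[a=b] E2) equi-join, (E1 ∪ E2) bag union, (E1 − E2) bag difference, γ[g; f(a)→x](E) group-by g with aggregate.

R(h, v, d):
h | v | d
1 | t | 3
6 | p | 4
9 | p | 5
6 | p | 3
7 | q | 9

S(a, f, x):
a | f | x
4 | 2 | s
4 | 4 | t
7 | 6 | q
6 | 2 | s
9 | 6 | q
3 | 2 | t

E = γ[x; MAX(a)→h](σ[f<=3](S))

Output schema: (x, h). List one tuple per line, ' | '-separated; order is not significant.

Per-node cardinality:
  S → 6
  σ[f<=3](S) → 3
  γ[x; MAX(a)→h](σ[f<=3](S)) → 2

== RESULT ==
x | h
s | 6
t | 3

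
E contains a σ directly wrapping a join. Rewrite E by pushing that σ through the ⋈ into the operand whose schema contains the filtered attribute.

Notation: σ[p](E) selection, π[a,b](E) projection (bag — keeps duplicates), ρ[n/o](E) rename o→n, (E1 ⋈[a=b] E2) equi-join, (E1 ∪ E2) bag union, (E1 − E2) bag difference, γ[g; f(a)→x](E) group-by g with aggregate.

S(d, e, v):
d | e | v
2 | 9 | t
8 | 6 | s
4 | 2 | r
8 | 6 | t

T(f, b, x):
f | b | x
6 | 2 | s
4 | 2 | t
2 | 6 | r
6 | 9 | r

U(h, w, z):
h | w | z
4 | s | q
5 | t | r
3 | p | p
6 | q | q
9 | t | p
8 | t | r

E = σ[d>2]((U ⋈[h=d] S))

σ filters on d, owned by the right side.
E' = (U ⋈[h=d] σ[d>2](S))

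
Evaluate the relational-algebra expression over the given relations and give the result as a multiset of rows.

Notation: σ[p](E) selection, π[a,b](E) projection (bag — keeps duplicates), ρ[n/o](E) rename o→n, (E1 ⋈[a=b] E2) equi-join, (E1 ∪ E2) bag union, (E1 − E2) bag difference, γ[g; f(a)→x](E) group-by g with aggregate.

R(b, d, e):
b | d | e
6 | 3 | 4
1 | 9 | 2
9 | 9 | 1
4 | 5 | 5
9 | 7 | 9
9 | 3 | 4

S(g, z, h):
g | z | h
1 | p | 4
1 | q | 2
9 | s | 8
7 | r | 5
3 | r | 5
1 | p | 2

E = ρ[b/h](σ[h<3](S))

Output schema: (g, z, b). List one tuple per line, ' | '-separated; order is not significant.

Row counts bottom-up:
  S → 6
  σ[h<3](S) → 2
  ρ[b/h](σ[h<3](S)) → 2

== RESULT ==
g | z | b
1 | p | 2
1 | q | 2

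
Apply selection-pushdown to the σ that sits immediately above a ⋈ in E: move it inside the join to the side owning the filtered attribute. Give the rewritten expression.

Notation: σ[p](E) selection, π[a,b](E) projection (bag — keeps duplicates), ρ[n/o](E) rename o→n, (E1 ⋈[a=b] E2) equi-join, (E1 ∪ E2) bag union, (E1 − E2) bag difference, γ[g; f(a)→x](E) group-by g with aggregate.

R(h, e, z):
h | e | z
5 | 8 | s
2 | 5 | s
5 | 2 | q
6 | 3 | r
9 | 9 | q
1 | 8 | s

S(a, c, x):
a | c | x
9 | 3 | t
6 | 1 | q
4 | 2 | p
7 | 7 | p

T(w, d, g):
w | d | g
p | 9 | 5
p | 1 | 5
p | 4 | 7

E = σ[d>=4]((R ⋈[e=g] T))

σ filters on d, owned by the right side.
E' = (R ⋈[e=g] σ[d>=4](T))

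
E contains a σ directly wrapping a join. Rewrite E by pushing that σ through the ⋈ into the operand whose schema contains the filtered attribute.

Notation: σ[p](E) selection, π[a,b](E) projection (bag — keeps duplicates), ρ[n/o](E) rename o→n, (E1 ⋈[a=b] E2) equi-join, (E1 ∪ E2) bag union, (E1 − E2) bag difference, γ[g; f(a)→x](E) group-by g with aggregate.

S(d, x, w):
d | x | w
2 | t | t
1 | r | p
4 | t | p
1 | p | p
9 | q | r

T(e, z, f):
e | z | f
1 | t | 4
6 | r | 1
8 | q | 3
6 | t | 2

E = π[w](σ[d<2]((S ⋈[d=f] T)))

σ filters on d, owned by the left side.
E' = π[w]((σ[d<2](S) ⋈[d=f] T))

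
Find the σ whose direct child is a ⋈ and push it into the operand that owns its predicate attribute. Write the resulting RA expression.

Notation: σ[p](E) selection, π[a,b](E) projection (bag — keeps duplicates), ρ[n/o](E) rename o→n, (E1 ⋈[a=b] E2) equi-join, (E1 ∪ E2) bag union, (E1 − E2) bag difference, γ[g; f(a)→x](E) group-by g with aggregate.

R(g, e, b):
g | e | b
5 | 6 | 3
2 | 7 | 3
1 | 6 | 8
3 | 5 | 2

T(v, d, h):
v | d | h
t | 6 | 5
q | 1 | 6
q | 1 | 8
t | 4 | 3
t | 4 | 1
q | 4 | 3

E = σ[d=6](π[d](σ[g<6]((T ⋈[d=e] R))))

σ filters on g, owned by the right side.
E' = σ[d=6](π[d]((T ⋈[d=e] σ[g<6](R))))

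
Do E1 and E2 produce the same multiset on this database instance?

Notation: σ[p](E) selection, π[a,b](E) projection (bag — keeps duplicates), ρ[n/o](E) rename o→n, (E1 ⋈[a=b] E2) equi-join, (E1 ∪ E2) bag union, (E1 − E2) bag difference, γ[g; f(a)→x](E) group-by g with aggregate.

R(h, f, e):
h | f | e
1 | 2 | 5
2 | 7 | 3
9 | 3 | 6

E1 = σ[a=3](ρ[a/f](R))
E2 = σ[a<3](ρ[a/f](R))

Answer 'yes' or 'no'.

E1 row counts bottom-up:
  R → 3
  ρ[a/f](R) → 3
  σ[a=3](ρ[a/f](R)) → 1
E2 row counts bottom-up:
  R → 3
  ρ[a/f](R) → 3
  σ[a<3](ρ[a/f](R)) → 1

E1 result:
h | a | e
9 | 3 | 6
E2 result:
h | a | e
1 | 2 | 5
Witness: (9, 3, 6) appears 1× in E1 but 0× in E2.

no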